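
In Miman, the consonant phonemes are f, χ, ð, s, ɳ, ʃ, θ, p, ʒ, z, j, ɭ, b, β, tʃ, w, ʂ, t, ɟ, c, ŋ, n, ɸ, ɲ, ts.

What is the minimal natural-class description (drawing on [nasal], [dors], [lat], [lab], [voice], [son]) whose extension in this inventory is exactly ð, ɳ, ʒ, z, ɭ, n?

[+voice, −lab, −dors]

The class [+voice], [−labial], [−dorsal] has exactly /ð, ɳ, ʒ, z, ɭ, n/ as its extension in this inventory. No smaller conjunction from the listed features achieves this: [−labial, −dorsal] alone would also admit /s, ʃ, θ, tʃ, …/; [+voice, −dorsal] alone would also admit /b, β/; [+voice, −labial] alone would also admit /j, ɟ, ŋ, ɲ/; and checking the remaining two-feature bundles turns up none with this extension.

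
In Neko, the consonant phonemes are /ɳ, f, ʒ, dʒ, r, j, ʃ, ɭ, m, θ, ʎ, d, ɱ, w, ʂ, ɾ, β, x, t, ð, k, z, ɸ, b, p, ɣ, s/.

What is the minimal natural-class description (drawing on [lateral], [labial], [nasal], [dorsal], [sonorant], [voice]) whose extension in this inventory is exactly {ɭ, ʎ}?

The target set is precisely the extension of [+lateral] in this inventory.

[+lateral]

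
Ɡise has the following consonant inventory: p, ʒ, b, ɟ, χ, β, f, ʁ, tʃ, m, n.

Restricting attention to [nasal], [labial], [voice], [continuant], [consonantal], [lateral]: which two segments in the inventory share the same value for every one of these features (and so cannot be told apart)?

ʁ, ʒ

/ʁ/ (voiced uvular fricative) and /ʒ/ (voiced postalveolar fricative) are both [-nasal], [-labial], [+voice], [+continuant], [+consonantal], [-lateral], so none of the listed features separates them. (They do differ in [coronal] and [dorsal], which are not among the given features.) Every other pair in the inventory differs on at least one listed feature.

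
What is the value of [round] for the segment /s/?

/s/ is the voiceless alveolar fricative. The feature [round] marks segments produced with lip rounding; /s/ lacks this property, so it is [−round].

[−round]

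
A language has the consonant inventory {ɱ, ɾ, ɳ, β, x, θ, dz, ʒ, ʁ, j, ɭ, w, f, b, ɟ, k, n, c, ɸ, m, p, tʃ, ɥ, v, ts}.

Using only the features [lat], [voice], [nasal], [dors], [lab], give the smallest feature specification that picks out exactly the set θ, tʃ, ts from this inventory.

[−voice, −lab, −dors]

The class [−voice], [−labial], [−dorsal] has exactly /θ, tʃ, ts/ as its extension in this inventory. No smaller conjunction from the listed features achieves this: [−labial, −dorsal] alone would also admit /ɾ, ɳ, dz, ʒ, …/; [−voice, −dorsal] alone would also admit /f, ɸ, p/; [−voice, −labial] alone would also admit /x, k, c/; and checking the remaining two-feature bundles turns up none with this extension.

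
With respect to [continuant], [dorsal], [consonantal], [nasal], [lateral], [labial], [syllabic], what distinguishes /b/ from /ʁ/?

[continuant], [labial], [dorsal]

/b/ is the voiced bilabial stop and /ʁ/ is the voiced uvular fricative. Both are [+consonantal], [−nasal], [−lateral], [−syllabic]. /b/ is [−continuant] while /ʁ/ is [+continuant]; /b/ is [+labial] while /ʁ/ is [−labial]; /b/ is [−dorsal] while /ʁ/ is [+dorsal], so the distinguishing features are [continuant], [labial], [dorsal].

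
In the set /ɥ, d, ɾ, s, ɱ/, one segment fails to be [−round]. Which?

/s, d, ɾ, ɱ/ are all [−round]; /ɥ/ (labial-palatal glide) is [+round].

ɥ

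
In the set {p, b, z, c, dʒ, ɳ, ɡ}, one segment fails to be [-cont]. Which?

/z/ is the voiced alveolar fricative, which is [+continuant]; the rest — /p, ɡ, dʒ, b, c, ɳ/ — are [-continuant].

z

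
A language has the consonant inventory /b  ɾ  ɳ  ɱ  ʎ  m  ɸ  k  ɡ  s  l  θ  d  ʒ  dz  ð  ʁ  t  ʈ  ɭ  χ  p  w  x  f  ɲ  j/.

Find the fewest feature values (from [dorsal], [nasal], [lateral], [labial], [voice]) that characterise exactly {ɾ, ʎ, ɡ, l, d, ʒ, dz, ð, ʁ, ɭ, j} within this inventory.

Every target segment is [+voice], [−nasal], [−labial]; each remaining inventory member fails at least one of these. Each conjunct is needed — [−nasal, −labial] alone would also admit /k, s, θ, t, …/; [+voice, −labial] alone would also admit /ɳ, ɲ/; [+voice, −nasal] alone would also admit /b, w/ — and no other combination of two listed features has exactly this extension, so three is the minimum.

[+voice, −nasal, −labial]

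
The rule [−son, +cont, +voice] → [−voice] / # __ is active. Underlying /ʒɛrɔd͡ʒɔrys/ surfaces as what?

[ʃɛrɔd͡ʒɔrys]

/ʒ/ satisfies [−son, +cont, +voice] and sits in # __. The [−voice] counterpart of the voiced postalveolar fricative is /ʃ/. Other segments in /ʒɛrɔd͡ʒɔrys/ either fail the structural description or are not in the environment, so the surface form is [ʃɛrɔd͡ʒɔrys].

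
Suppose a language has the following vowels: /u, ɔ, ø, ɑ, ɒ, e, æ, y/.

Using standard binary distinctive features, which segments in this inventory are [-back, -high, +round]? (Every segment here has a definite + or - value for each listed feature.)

The [-back] segments are /ø, e, æ, y/.
Among these, [-high] gives /ø, e, æ/.
Among these, [+round] leaves /ø/.

ø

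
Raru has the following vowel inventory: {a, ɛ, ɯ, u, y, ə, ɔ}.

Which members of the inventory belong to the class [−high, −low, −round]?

ɛ, ə

The [−high] segments are /a, ɛ, ə, ɔ/.
Intersecting with [−low] gives /ɛ, ə, ɔ/.
Then [−round] leaves /ɛ, ə/.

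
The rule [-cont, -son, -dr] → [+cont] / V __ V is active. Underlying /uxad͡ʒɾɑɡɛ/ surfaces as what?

The only segment in the rule's environment that also matches [-cont, -son, -dr] is /ɡ/. Applying [+continuant] turns the voiced velar stop into /ɣ/ (voiced velar fricative), giving [uxad͡ʒɾɑɣɛ].

[uxad͡ʒɾɑɣɛ]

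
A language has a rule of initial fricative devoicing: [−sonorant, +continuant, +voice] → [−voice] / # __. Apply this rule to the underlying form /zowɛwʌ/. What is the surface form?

Only the initial segment /z/ is both word-initial and matches the structural description. It is a voiced alveolar fricative, so [−sonorant, +continuant, +voice] holds; changing it to [−voice] with all other features held fixed yields /s/ (voiceless alveolar fricative). No other segment meets both the structural description and the environment, so the output is [sowɛwʌ].

[sowɛwʌ]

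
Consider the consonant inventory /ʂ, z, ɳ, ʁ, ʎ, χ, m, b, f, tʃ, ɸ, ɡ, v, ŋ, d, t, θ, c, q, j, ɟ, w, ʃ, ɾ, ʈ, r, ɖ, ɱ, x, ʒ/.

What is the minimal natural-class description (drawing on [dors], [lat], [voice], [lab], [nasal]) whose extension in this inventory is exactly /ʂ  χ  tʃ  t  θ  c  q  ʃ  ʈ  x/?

[−voice, −lab]

The class [−voice], [−labial] has exactly /ʂ, χ, tʃ, t, θ, c, q, ʃ, ʈ, x/ as its extension in this inventory. No smaller conjunction from the listed features achieves this: [−labial] alone would also admit /z, ɳ, ʁ, ʎ, …/; [−voice] alone would also admit /f, ɸ/; and checking the remaining single features turns up none with this extension.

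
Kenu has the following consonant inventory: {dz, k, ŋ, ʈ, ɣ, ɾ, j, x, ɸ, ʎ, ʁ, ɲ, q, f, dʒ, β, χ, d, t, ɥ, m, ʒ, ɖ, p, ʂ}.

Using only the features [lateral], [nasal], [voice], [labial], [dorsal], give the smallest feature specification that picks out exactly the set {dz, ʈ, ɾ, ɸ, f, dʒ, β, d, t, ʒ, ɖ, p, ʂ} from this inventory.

/dz, ʈ, ɾ, ɸ, f, dʒ, β, d, t, ʒ, ɖ, p, ʂ/ are all [-nasal], [-dorsal], and no other segment in the inventory matches both values. Dropping any one of them over-generates: [-dorsal] alone would also admit /m/; [-nasal] alone would also admit /k, ɣ, j, x, …/. No other single listed feature picks out exactly this set either, so fewer than two features will not do.

[-nasal, -dorsal]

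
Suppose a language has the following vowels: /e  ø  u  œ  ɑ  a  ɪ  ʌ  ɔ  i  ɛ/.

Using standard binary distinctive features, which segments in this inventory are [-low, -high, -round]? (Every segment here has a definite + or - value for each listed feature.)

Checking each segment against [-low], [-high], [-round]: /e/ (mid front unrounded tense vowel), /ʌ/ (mid back unrounded lax vowel), /ɛ/ (mid front unrounded lax vowel) satisfy every feature; every other segment in the inventory fails at least one.

e, ʌ, ɛ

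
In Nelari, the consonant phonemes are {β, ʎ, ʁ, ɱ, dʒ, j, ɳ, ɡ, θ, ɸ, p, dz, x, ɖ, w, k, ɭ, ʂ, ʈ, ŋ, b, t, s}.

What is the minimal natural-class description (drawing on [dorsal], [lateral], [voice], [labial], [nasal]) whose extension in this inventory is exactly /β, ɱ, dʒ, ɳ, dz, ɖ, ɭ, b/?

[+voice, −dorsal]

Every target segment is [+voice], [−dorsal]; each remaining inventory member fails at least one of these. Each conjunct is needed — [−dorsal] alone would also admit /θ, ɸ, p, ʂ, …/; [+voice] alone would also admit /ʎ, ʁ, j, ɡ, …/ — and no other single listed feature has exactly this extension, so two is the minimum.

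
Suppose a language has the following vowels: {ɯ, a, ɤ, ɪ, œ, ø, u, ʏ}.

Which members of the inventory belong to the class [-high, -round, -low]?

ɤ

Eliminate segments failing any feature: /ɯ, ɪ, u, ʏ/ are [+high]; /a/ is [+low]; /œ, ø/ are [+round]. The remaining /ɤ/ satisfy [-high], [-round], [-low].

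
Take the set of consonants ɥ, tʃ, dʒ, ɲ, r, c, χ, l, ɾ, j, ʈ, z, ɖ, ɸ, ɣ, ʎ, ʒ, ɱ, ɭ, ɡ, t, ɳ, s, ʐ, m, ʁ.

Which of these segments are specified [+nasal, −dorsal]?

ɱ, ɳ, m

Eliminate segments failing any feature: /ɥ, tʃ, dʒ, r, c, χ, l, ɾ, j, ʈ, z, ɖ, ɸ, ɣ, ʎ, ʒ, ɭ, ɡ, t, s, ʐ, ʁ/ are [−nasal]; /ɲ/ is [+dorsal]. The remaining /ɱ, ɳ, m/ satisfy [+nasal], [−dorsal].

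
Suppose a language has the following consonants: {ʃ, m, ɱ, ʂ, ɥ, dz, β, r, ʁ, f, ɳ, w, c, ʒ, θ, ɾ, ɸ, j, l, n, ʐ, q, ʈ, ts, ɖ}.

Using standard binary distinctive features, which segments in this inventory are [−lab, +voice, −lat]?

Eliminate segments failing any feature: /ʃ, ʂ, c, θ, q, ʈ, ts/ are [−voice]; /m, ɱ, ɥ, β, f, w, ɸ/ are [+labial]; /l/ is [+lateral]. The remaining /dz, r, ʁ, ɳ, ʒ, ɾ, j, n, ʐ, ɖ/ satisfy [−labial], [+voice], [−lateral].

dz, r, ʁ, ɳ, ʒ, ɾ, j, n, ʐ, ɖ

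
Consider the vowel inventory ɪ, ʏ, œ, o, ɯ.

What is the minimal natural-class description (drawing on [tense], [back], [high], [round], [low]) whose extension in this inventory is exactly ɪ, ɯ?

/ɪ, ɯ/ are exactly the [-round] segments in the inventory, so a single feature suffices.

[-round]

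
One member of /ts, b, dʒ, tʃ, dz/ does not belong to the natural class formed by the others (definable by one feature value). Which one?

/dʒ, dz, tʃ, ts/ are all [+delayed release], but /b/ (voiced bilabial stop) is [-delayed release]. No other single segment can be removed to leave a set sharing one feature value that the removed segment lacks, so /b/ is the odd one out.

b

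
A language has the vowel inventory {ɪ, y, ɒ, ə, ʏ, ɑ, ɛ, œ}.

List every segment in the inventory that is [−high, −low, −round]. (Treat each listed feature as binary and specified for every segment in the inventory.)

Eliminate segments failing any feature: /ɪ, y, ʏ/ are [+high]; /ɒ, ɑ/ are [+low]; /œ/ is [+round]. The remaining /ə, ɛ/ satisfy [−high], [−low], [−round].

ə, ɛ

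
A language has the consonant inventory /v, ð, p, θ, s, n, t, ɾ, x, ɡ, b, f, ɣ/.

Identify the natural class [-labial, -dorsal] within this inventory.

ð, θ, s, n, t, ɾ

First, the [-labial] segments are /ð, θ, s, n, t, ɾ, x, ɡ, ɣ/.
Then [-dorsal] leaves /ð, θ, s, n, t, ɾ/.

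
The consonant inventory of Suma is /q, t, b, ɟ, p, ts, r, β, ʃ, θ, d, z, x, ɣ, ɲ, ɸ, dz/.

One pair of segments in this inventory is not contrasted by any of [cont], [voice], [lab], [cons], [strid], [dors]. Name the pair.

ɟ, ɲ

Both /ɟ/ and /ɲ/ are [-continuant], [+voice], [-labial], [+consonantal], [-strident], [+dorsal]. Since the list omits [sonorant] and [nasal] — which do distinguish the voiced palatal stop from the palatal nasal — this pair collapses; all other pairs remain distinct.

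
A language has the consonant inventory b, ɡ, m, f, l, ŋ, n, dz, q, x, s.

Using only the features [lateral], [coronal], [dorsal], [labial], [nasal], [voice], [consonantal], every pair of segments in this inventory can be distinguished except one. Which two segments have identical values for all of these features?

Both /x/ and /q/ are [-lateral], [-coronal], [+dorsal], [-labial], [-nasal], [-voice], [+consonantal]. Since the list omits [continuant] and [high] — which do distinguish the voiceless velar fricative from the voiceless uvular stop — this pair collapses; all other pairs remain distinct.

x, q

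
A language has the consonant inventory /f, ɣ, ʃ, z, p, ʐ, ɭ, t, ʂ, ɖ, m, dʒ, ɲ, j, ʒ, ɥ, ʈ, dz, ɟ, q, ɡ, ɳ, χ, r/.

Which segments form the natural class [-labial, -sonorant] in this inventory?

Checking each segment against [-labial], [-sonorant]: /ɣ/ (voiced velar fricative), /ʃ/ (voiceless postalveolar fricative), /z/ (voiced alveolar fricative), /ʐ/ (voiced retroflex fricative), /t/ (voiceless alveolar stop), /ʂ/ (voiceless retroflex fricative), among others, satisfy every feature; every other segment in the inventory fails at least one.

ɣ, ʃ, z, ʐ, t, ʂ, ɖ, dʒ, ʒ, ʈ, dz, ɟ, q, ɡ, χ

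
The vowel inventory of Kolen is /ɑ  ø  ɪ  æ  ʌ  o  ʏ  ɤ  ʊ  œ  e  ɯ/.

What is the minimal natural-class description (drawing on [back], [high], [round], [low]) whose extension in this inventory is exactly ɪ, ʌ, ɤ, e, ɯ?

Every target segment is [−low], [−round]; each remaining inventory member fails at least one of these. Each conjunct is needed — [−round] alone would also admit /ɑ, æ/; [−low] alone would also admit /ø, o, ʏ, ʊ, …/ — and no other single listed feature has exactly this extension, so two is the minimum.

[−low, −round]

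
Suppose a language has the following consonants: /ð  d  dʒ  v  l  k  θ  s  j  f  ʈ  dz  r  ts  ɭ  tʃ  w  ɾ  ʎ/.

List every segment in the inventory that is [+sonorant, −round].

l, j, r, ɭ, ɾ, ʎ

Checking each segment against [+sonorant], [−round]: /l/ (alveolar lateral approximant), /j/ (palatal glide), /r/ (alveolar trill), /ɭ/ (retroflex lateral approximant), /ɾ/ (alveolar tap), /ʎ/ (palatal lateral approximant) satisfy every feature; every other segment in the inventory fails at least one.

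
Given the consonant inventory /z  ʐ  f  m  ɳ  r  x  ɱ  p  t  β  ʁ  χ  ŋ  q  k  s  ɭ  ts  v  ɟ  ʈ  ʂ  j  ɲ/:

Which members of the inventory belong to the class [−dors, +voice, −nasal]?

Checking each segment against [−dorsal], [+voice], [−nasal]: /z/ (voiced alveolar fricative), /ʐ/ (voiced retroflex fricative), /r/ (alveolar trill), /β/ (voiced bilabial fricative), /ɭ/ (retroflex lateral approximant), /v/ (voiced labiodental fricative) satisfy every feature; every other segment in the inventory fails at least one.

z, ʐ, r, β, ɭ, v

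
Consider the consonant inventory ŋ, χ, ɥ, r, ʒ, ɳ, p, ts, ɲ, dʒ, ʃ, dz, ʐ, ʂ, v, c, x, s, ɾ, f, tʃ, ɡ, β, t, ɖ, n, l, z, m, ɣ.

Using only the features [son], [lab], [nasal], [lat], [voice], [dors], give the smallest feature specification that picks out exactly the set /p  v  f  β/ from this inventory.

[−son, +lab]

/p, v, f, β/ are all [−sonorant], [+labial], and no other segment in the inventory matches both values. Dropping any one of them over-generates: [+labial] alone would also admit /ɥ, m/; [−sonorant] alone would also admit /χ, ʒ, ts, dʒ, …/. No other single listed feature picks out exactly this set either, so fewer than two features will not do.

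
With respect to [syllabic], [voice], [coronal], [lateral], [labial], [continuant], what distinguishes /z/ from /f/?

[voice], [labial], [coronal]

The two segments share [−syllabic], [−lateral], [+continuant]. The only features from the list on which they differ: /z/ is [+voice] while /f/ is [−voice]; /z/ is [−labial] while /f/ is [+labial]; /z/ is [+coronal] while /f/ is [−coronal].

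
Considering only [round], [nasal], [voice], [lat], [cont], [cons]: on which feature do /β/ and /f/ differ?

[voice]

/β/ (voiced bilabial fricative) and /f/ (voiceless labiodental fricative) agree on [-round], [-nasal], [-lateral], [+continuant], [+consonantal]. They differ on [voice] (/β/ [+], /f/ [-]).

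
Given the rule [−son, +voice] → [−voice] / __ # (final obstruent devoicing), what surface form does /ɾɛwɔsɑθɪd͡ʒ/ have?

[ɾɛwɔsɑθɪt͡ʃ]

The only segment in the rule's environment that also matches [−son, +voice] is /d͡ʒ/. Applying [−voice] turns the voiced postalveolar affricate into /t͡ʃ/ (voiceless postalveolar affricate), giving [ɾɛwɔsɑθɪt͡ʃ].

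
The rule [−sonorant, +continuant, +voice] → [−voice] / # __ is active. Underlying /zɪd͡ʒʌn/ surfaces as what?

/z/ satisfies [−sonorant, +continuant, +voice] and sits in # __. The [−voice] counterpart of the voiced alveolar fricative is /s/. Other segments in /zɪd͡ʒʌn/ either fail the structural description or are not in the environment, so the surface form is [sɪd͡ʒʌn].

[sɪd͡ʒʌn]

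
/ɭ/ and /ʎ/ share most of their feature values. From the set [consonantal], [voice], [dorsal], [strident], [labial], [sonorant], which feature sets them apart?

[dorsal]

/ɭ/ is the retroflex lateral approximant and /ʎ/ is the palatal lateral approximant. Both are [+consonantal], [+voice], [-strident], [-labial], [+sonorant]. /ɭ/ is [-dorsal] while /ʎ/ is [+dorsal], so the distinguishing feature is [dorsal].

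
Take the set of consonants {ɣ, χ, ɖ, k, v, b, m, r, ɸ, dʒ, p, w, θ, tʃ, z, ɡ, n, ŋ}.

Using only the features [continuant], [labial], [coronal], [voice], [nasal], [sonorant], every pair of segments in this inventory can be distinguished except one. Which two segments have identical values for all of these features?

ɖ, dʒ

/ɖ/ (voiced retroflex stop) and /dʒ/ (voiced postalveolar affricate) are both [−continuant], [−labial], [+coronal], [+voice], [−nasal], [−sonorant], so none of the listed features separates them. (They do differ in [strident], [delayed release] and [distributed], which are not among the given features.) Every other pair in the inventory differs on at least one listed feature.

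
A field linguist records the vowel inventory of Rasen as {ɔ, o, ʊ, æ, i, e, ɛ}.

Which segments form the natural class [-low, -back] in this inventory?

i, e, ɛ

Among the inventory, the [-low] segments are /ɔ, o, ʊ, i, e, ɛ/.
Within that set, [-back] leaves /i, e, ɛ/.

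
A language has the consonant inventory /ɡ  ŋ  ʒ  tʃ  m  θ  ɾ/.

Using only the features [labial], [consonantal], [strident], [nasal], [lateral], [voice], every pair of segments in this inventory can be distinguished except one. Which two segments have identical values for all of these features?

ɾ, ɡ

On the given features, /ɾ/ and /ɡ/ have an identical profile: [−labial], [+consonantal], [−strident], [−nasal], [−lateral], [+voice]. No other two segments in the inventory coincide on all 6 features. (They do differ in [sonorant], [coronal] and [dorsal], which are not among the given features.)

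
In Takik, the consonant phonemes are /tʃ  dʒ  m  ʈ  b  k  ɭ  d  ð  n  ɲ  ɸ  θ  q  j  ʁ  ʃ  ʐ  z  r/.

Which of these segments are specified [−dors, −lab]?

Checking each segment against [−dorsal], [−labial]: /tʃ/ (voiceless postalveolar affricate), /dʒ/ (voiced postalveolar affricate), /ʈ/ (voiceless retroflex stop), /ɭ/ (retroflex lateral approximant), /d/ (voiced alveolar stop), /ð/ (voiced dental fricative), among others, satisfy every feature; every other segment in the inventory fails at least one.

tʃ, dʒ, ʈ, ɭ, d, ð, n, θ, ʃ, ʐ, z, r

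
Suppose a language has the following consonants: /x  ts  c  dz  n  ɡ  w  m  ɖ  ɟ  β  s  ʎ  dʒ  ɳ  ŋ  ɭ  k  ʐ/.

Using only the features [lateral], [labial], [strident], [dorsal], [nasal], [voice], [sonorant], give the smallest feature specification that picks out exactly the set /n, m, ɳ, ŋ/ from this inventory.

The target set is precisely the extension of [+nasal] in this inventory.

[+nasal]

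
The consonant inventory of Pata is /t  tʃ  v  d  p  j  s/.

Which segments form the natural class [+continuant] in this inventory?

v, j, s

The [+continuant] segments here are /v, j, s/; the remaining /t, tʃ, d, p/ are [-continuant].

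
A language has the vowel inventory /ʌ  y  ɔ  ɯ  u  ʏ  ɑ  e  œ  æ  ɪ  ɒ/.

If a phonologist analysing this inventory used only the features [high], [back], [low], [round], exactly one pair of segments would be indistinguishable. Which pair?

ʏ, y

/ʏ/ (high front rounded lax vowel) and /y/ (high front rounded tense vowel) are both [+high], [−back], [−low], [+round], so none of the listed features separates them. (They do differ in [tense], which is not among the given features.) Every other pair in the inventory differs on at least one listed feature.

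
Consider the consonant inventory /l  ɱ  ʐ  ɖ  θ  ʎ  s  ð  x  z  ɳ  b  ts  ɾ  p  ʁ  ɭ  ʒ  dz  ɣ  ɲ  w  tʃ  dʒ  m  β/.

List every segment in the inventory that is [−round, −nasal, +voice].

l, ʐ, ɖ, ʎ, ð, z, b, ɾ, ʁ, ɭ, ʒ, dz, ɣ, dʒ, β

Eliminate segments failing any feature: /ɱ, ɳ, ɲ, m/ are [+nasal]; /θ, s, x, ts, p, tʃ/ are [−voice]; /w/ is [+round]. The remaining /l, ʐ, ɖ, ʎ, ð, z, b, ɾ, ʁ, ɭ, ʒ, dz, ɣ, dʒ, β/ satisfy [−round], [−nasal], [+voice].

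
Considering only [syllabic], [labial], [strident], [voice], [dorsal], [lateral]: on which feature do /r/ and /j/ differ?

/r/ (alveolar trill) and /j/ (palatal glide) agree on [−syllabic], [−labial], [−strident], [+voice], [−lateral]. They differ on [dorsal] (/r/ [−], /j/ [+]).

[dorsal]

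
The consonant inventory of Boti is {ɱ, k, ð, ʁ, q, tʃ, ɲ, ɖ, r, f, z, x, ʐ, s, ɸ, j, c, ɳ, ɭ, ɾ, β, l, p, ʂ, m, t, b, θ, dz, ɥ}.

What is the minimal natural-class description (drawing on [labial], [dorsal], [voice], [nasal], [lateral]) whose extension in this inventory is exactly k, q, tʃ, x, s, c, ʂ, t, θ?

The class [-voice], [-labial] has exactly /k, q, tʃ, x, s, c, ʂ, t, θ/ as its extension in this inventory. No smaller conjunction from the listed features achieves this: [-labial] alone would also admit /ð, ʁ, ɲ, ɖ, …/; [-voice] alone would also admit /f, ɸ, p/; and checking the remaining single features turns up none with this extension.

[-voice, -labial]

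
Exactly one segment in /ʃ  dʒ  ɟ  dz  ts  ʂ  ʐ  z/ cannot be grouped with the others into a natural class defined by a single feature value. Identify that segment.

The remaining segments after removing /ɟ/ share [+strident]; /ɟ/ (voiced palatal stop) is [−strident]. For every other candidate removal, the leftover set fails to share any single feature value that the removed segment lacks.

ɟ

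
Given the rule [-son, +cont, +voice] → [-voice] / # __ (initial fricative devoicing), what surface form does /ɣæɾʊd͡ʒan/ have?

[xæɾʊd͡ʒan]

Only the initial segment /ɣ/ is both word-initial and matches the structural description. It is a voiced velar fricative, so [-son, +cont, +voice] holds; changing it to [-voice] with all other features held fixed yields /x/ (voiceless velar fricative). No other segment meets both the structural description and the environment, so the output is [xæɾʊd͡ʒan].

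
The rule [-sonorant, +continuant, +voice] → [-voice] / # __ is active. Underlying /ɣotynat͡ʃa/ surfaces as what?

Only the initial segment /ɣ/ is both word-initial and matches the structural description. It is a voiced velar fricative, so [-sonorant, +continuant, +voice] holds; changing it to [-voice] with all other features held fixed yields /x/ (voiceless velar fricative). No other segment meets both the structural description and the environment, so the output is [xotynat͡ʃa].

[xotynat͡ʃa]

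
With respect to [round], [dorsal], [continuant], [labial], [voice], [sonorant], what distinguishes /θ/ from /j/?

[sonorant], [voice], [dorsal]

/θ/ (voiceless dental fricative) and /j/ (palatal glide) agree on [-round], [+continuant], [-labial]. They differ on [sonorant] (/θ/ [-], /j/ [+]), [voice] (/θ/ [-], /j/ [+]), [dorsal] (/θ/ [-], /j/ [+]).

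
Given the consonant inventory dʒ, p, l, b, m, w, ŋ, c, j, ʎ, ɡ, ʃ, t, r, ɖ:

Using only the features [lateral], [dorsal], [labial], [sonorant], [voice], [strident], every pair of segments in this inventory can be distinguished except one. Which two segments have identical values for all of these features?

/ŋ/ (velar nasal) and /j/ (palatal glide) are both [-lateral], [+dorsal], [-labial], [+sonorant], [+voice], [-strident], so none of the listed features separates them. (They do differ in [nasal], [continuant] and [back], which are not among the given features.) Every other pair in the inventory differs on at least one listed feature.

ŋ, j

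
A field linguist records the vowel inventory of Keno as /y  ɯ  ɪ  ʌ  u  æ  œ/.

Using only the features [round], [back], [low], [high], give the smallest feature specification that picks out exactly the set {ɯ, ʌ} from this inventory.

[+back, -round]

The class [+back], [-round] has exactly /ɯ, ʌ/ as its extension in this inventory. No smaller conjunction from the listed features achieves this: [-round] alone would also admit /ɪ, æ/; [+back] alone would also admit /u/; and checking the remaining single features turns up none with this extension.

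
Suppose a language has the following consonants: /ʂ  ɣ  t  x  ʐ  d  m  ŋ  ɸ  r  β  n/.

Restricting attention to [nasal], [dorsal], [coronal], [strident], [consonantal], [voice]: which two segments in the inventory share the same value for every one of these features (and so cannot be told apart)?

r, d

On the given features, /r/ and /d/ have an identical profile: [-nasal], [-dorsal], [+coronal], [-strident], [+consonantal], [+voice]. No other two segments in the inventory coincide on all 6 features. (They do differ in [sonorant] and [continuant], which are not among the given features.)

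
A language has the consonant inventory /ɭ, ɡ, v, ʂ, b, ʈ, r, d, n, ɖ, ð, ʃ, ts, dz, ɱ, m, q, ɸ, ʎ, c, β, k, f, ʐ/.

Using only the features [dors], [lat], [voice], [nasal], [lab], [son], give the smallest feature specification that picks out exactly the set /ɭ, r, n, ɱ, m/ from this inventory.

[+son, −dors]

/ɭ, r, n, ɱ, m/ are all [+sonorant], [−dorsal], and no other segment in the inventory matches both values. Dropping any one of them over-generates: [−dorsal] alone would also admit /v, ʂ, b, ʈ, …/; [+sonorant] alone would also admit /ʎ/. No other single listed feature picks out exactly this set either, so fewer than two features will not do.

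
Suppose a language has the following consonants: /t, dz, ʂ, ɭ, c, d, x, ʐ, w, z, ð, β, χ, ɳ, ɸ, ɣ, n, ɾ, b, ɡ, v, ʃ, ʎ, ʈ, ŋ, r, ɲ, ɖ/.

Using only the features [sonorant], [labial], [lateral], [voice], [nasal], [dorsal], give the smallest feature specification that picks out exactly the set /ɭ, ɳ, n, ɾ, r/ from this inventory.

Every target segment is [+sonorant], [-dorsal]; each remaining inventory member fails at least one of these. Each conjunct is needed — [-dorsal] alone would also admit /t, dz, ʂ, d, …/; [+sonorant] alone would also admit /w, ʎ, ŋ, ɲ/ — and no other single listed feature has exactly this extension, so two is the minimum.

[+sonorant, -dorsal]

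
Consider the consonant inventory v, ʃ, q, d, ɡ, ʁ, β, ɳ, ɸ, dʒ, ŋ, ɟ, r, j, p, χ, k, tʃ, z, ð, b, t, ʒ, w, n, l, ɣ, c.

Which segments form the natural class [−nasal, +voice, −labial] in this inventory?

d, ɡ, ʁ, dʒ, ɟ, r, j, z, ð, ʒ, l, ɣ

The [−nasal] segments are /v, ʃ, q, d, ɡ, ʁ, β, ɸ, dʒ, ɟ, r, j, p, χ, k, tʃ, z, ð, b, t, ʒ, w, l, ɣ, c/.
Intersecting with [+voice] gives /v, d, ɡ, ʁ, β, dʒ, ɟ, r, j, z, ð, b, ʒ, w, l, ɣ/.
Intersecting with [−labial] leaves /d, ɡ, ʁ, dʒ, ɟ, r, j, z, ð, ʒ, l, ɣ/.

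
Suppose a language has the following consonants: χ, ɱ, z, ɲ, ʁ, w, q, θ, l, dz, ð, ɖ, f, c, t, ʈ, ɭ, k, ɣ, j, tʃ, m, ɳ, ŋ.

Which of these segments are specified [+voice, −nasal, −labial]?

z, ʁ, l, dz, ð, ɖ, ɭ, ɣ, j

First, the [+voice] segments are /ɱ, z, ɲ, ʁ, w, l, dz, ð, ɖ, ɭ, ɣ, j, m, ɳ, ŋ/.
Intersecting with [−nasal] gives /z, ʁ, w, l, dz, ð, ɖ, ɭ, ɣ, j/.
Among these, [−labial] leaves /z, ʁ, l, dz, ð, ɖ, ɭ, ɣ, j/.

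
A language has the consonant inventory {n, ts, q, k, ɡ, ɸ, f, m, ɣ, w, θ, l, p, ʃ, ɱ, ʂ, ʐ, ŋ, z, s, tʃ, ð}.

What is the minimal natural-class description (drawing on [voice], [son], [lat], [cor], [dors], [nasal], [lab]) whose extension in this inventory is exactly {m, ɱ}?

Every target segment is [+nasal], [+labial]; each remaining inventory member fails at least one of these. Each conjunct is needed — [+labial] alone would also admit /ɸ, f, w, p/; [+nasal] alone would also admit /n, ŋ/ — and no other single listed feature has exactly this extension, so two is the minimum.

[+nasal, +lab]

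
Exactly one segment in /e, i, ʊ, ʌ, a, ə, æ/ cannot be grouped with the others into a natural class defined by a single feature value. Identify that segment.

The remaining segments after removing /ʊ/ share [−round]; /ʊ/ (high back rounded lax vowel) is [+round]. For every other candidate removal, the leftover set fails to share any single feature value that the removed segment lacks.

ʊ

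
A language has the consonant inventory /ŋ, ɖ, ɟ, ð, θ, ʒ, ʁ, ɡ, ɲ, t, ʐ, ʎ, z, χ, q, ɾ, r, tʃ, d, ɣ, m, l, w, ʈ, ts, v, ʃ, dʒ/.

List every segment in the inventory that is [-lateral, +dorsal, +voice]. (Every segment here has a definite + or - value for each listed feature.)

ŋ, ɟ, ʁ, ɡ, ɲ, ɣ, w

First, the [-lateral] segments are /ŋ, ɖ, ɟ, ð, θ, ʒ, ʁ, ɡ, ɲ, t, ʐ, z, χ, q, ɾ, r, tʃ, d, ɣ, m, w, ʈ, ts, v, ʃ, dʒ/.
Intersecting with [+dorsal] gives /ŋ, ɟ, ʁ, ɡ, ɲ, χ, q, ɣ, w/.
Within that set, [+voice] leaves /ŋ, ɟ, ʁ, ɡ, ɲ, ɣ, w/.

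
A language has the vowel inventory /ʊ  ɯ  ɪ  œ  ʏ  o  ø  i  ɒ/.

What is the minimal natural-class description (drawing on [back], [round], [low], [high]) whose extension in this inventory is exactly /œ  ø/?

[-high, -back]

The class [-high], [-back] has exactly /œ, ø/ as its extension in this inventory. No smaller conjunction from the listed features achieves this: [-back] alone would also admit /ɪ, ʏ, i/; [-high] alone would also admit /o, ɒ/; and checking the remaining single features turns up none with this extension.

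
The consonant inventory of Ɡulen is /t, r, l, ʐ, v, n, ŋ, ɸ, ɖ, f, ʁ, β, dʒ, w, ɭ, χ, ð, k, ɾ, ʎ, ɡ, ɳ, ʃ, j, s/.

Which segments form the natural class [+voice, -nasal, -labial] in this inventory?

r, l, ʐ, ɖ, ʁ, dʒ, ɭ, ð, ɾ, ʎ, ɡ, j

Eliminate segments failing any feature: /t, ɸ, f, χ, k, ʃ, s/ are [-voice]; /v, β, w/ are [+labial]; /n, ŋ, ɳ/ are [+nasal]. The remaining /r, l, ʐ, ɖ, ʁ, dʒ, ɭ, ð, ɾ, ʎ, ɡ, j/ satisfy [+voice], [-nasal], [-labial].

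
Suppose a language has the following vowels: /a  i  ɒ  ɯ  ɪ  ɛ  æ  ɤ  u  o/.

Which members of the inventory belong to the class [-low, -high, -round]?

ɛ, ɤ

Among the inventory, the [-low] segments are /i, ɯ, ɪ, ɛ, ɤ, u, o/.
Intersecting with [-high] gives /ɛ, ɤ, o/.
Then [-round] leaves /ɛ, ɤ/.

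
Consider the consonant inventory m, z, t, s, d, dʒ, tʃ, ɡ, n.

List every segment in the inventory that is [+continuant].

z, s

The [+continuant] segments here are /z, s/; the remaining /m, t, d, dʒ, tʃ, ɡ, n/ are [−continuant].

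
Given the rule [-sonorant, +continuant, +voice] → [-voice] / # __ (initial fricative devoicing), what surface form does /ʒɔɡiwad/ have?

[ʃɔɡiwad]

Only the initial segment /ʒ/ is both word-initial and matches the structural description. It is a voiced postalveolar fricative, so [-sonorant, +continuant, +voice] holds; changing it to [-voice] with all other features held fixed yields /ʃ/ (voiceless postalveolar fricative). No other segment meets both the structural description and the environment, so the output is [ʃɔɡiwad].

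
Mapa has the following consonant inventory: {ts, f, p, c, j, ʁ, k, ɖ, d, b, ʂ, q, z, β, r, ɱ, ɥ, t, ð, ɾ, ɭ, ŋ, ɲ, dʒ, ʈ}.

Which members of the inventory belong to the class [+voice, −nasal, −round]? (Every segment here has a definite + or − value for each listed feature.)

Eliminate segments failing any feature: /ts, f, p, c, k, ʂ, q, t, ʈ/ are [−voice]; /ɱ, ŋ, ɲ/ are [+nasal]; /ɥ/ is [+round]. The remaining /j, ʁ, ɖ, d, b, z, β, r, ð, ɾ, ɭ, dʒ/ satisfy [+voice], [−nasal], [−round].

j, ʁ, ɖ, d, b, z, β, r, ð, ɾ, ɭ, dʒ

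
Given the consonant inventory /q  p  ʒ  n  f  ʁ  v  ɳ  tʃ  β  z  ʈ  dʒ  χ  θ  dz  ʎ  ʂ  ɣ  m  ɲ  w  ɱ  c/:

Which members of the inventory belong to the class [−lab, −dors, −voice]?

Checking each segment against [−labial], [−dorsal], [−voice]: /tʃ/ (voiceless postalveolar affricate), /ʈ/ (voiceless retroflex stop), /θ/ (voiceless dental fricative), /ʂ/ (voiceless retroflex fricative) satisfy every feature; every other segment in the inventory fails at least one.

tʃ, ʈ, θ, ʂ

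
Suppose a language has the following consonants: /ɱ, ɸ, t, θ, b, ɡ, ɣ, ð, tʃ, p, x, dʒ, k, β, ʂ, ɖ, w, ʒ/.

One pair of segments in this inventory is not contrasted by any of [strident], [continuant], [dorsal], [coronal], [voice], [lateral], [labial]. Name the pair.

ɱ, b

On the given features, /ɱ/ and /b/ have an identical profile: [−strident], [−continuant], [−dorsal], [−coronal], [+voice], [−lateral], [+labial]. No other two segments in the inventory coincide on all 7 features. (They do differ in [sonorant] and [nasal], which are not among the given features.)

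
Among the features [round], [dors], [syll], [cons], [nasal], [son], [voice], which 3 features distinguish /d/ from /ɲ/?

/d/ (voiced alveolar stop) and /ɲ/ (palatal nasal) agree on [−round], [−syllabic], [+consonantal], [+voice]. They differ on [sonorant] (/d/ [−], /ɲ/ [+]), [nasal] (/d/ [−], /ɲ/ [+]), [dorsal] (/d/ [−], /ɲ/ [+]).

[sonorant], [nasal], [dorsal]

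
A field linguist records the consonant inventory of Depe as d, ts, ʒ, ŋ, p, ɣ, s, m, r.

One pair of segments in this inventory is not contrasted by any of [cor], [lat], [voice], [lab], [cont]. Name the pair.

ʒ, r

On the given features, /ʒ/ and /r/ have an identical profile: [+coronal], [−lateral], [+voice], [−labial], [+continuant]. No other two segments in the inventory coincide on all 5 features. (They do differ in [sonorant], [strident] and [anterior], which are not among the given features.)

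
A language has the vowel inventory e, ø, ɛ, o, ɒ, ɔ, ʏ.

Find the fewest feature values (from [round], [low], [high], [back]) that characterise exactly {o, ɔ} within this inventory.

/o, ɔ/ are all [−low], [+back], and no other segment in the inventory matches both values. Dropping any one of them over-generates: [+back] alone would also admit /ɒ/; [−low] alone would also admit /e, ø, ɛ, ʏ/. No other single listed feature picks out exactly this set either, so fewer than two features will not do.

[−low, +back]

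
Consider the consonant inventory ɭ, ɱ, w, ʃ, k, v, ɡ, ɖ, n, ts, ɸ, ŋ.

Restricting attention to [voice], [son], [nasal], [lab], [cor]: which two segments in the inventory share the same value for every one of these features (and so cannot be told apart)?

ʃ, ts

Both /ʃ/ and /ts/ are [-voice], [-sonorant], [-nasal], [-labial], [+coronal]. Since the list omits [continuant], [anterior] and [distributed] — which do distinguish the voiceless postalveolar fricative from the voiceless alveolar affricate — this pair collapses; all other pairs remain distinct.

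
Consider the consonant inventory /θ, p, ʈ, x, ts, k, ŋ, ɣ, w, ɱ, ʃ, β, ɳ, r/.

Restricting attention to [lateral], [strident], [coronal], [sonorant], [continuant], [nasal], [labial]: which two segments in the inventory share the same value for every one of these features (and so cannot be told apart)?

Both /x/ and /ɣ/ are [−lateral], [−strident], [−coronal], [−sonorant], [+continuant], [−nasal], [−labial]. Since the list omits [voice] — which does distinguish the voiceless velar fricative from the voiced velar fricative — this pair collapses; all other pairs remain distinct.

x, ɣ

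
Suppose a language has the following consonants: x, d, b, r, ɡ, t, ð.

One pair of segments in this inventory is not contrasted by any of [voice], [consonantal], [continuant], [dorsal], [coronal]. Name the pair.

r, ð

/r/ (alveolar trill) and /ð/ (voiced dental fricative) are both [+voice], [+consonantal], [+continuant], [−dorsal], [+coronal], so none of the listed features separates them. (They do differ in [sonorant], which is not among the given features.) Every other pair in the inventory differs on at least one listed feature.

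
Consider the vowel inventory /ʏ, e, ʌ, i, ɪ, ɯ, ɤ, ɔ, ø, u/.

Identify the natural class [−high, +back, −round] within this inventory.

Eliminate segments failing any feature: /ʏ, i, ɪ, ɯ, u/ are [+high]; /e, ø/ are [−back]; /ɔ/ is [+round]. The remaining /ʌ, ɤ/ satisfy [−high], [+back], [−round].

ʌ, ɤ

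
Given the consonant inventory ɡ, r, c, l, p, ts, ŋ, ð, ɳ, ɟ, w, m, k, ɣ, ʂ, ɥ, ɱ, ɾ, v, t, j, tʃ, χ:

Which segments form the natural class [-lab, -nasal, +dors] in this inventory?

ɡ, c, ɟ, k, ɣ, j, χ

Checking each segment against [-labial], [-nasal], [+dorsal]: /ɡ/ (voiced velar stop), /c/ (voiceless palatal stop), /ɟ/ (voiced palatal stop), /k/ (voiceless velar stop), /ɣ/ (voiced velar fricative), /j/ (palatal glide), among others, satisfy every feature; every other segment in the inventory fails at least one.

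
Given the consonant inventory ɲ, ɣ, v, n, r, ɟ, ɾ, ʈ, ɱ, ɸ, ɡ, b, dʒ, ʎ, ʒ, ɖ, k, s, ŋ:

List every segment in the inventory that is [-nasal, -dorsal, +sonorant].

r, ɾ

Eliminate segments failing any feature: /ɲ, n, ɱ, ŋ/ are [+nasal]; /ɣ, ɟ, ɡ, ʎ, k/ are [+dorsal]; /v, ʈ, ɸ, b, dʒ, ʒ, ɖ, s/ are [-sonorant]. The remaining /r, ɾ/ satisfy [-nasal], [-dorsal], [+sonorant].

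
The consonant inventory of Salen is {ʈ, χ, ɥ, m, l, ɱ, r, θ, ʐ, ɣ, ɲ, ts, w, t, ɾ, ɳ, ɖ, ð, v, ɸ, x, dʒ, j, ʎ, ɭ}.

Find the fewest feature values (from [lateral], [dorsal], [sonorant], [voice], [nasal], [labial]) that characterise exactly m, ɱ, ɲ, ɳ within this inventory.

[+nasal]

/m, ɱ, ɲ, ɳ/ are exactly the [+nasal] segments in the inventory, so a single feature suffices.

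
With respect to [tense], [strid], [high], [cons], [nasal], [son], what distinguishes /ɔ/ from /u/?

[high], [tense]

The two segments share [−strident], [−consonantal], [−nasal], [+sonorant]. The only features from the list on which they differ: /ɔ/ is [−high] while /u/ is [+high]; /ɔ/ is [−tense] while /u/ is [+tense].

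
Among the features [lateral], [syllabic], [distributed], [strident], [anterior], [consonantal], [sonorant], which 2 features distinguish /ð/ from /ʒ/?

[strident], [anterior]

The two segments share [-lateral], [-syllabic], [+distributed], [+consonantal], [-sonorant]. The only features from the list on which they differ: /ð/ is [-strident] while /ʒ/ is [+strident]; /ð/ is [+anterior] while /ʒ/ is [-anterior].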